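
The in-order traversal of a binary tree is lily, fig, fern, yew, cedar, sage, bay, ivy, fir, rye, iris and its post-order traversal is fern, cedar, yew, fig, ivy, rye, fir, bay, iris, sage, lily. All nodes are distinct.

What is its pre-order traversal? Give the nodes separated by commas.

The last element of post-order is the root; it splits in-order into left and right subtrees.
Root lily: left subtree has 0 nodes { }, right has 10 {fig, fern, yew, cedar, sage, bay, ivy, fir, rye, iris}.
  Root sage: left subtree has 4 nodes {fig, fern, yew, cedar}, right has 5 {bay, ivy, fir, rye, iris}.
    Root fig: left subtree has 0 nodes { }, right has 3 {fern, yew, cedar}.
      Root yew: left subtree has 1 node {fern}, right has 1 {cedar}.
    Root iris: left subtree has 4 nodes {bay, ivy, fir, rye}, right has 0 { }.
      Root bay: left subtree has 0 nodes { }, right has 3 {ivy, fir, rye}.
        Root fir: left subtree has 1 node {ivy}, right has 1 {rye}.

lily, sage, fig, yew, fern, cedar, iris, bay, fir, ivy, rye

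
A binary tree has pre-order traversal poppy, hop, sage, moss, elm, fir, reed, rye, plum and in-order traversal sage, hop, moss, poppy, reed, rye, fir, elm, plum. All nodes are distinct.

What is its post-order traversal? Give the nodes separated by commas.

The first element of pre-order is the root; it splits in-order into left and right subtrees.
Root poppy: left subtree has 3 nodes {sage, hop, moss}, right has 5 {reed, rye, fir, elm, plum}.
  Root hop: left subtree has 1 node {sage}, right has 1 {moss}.
  Root elm: left subtree has 3 nodes {reed, rye, fir}, right has 1 {plum}.
    Root fir: left subtree has 2 nodes {reed, rye}, right has 0 { }.
      Root reed: left subtree has 0 nodes { }, right has 1 {rye}.

sage, moss, hop, rye, reed, fir, plum, elm, poppy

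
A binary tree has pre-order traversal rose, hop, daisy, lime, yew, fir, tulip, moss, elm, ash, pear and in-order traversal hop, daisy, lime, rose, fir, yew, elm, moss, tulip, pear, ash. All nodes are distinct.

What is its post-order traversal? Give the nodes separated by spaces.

The first element of pre-order is the root; it splits in-order into left and right subtrees.
Root rose: left subtree has 3 nodes {hop, daisy, lime}, right has 7 {fir, yew, elm, moss, tulip, pear, ash}.
  Root hop: left subtree has 0 nodes { }, right has 2 {daisy, lime}.
    Root daisy: left subtree has 0 nodes { }, right has 1 {lime}.
  Root yew: left subtree has 1 node {fir}, right has 5 {elm, moss, tulip, pear, ash}.
    Root tulip: left subtree has 2 nodes {elm, moss}, right has 2 {pear, ash}.
      Root moss: left subtree has 1 node {elm}, right has 0 { }.
      Root ash: left subtree has 1 node {pear}, right has 0 { }.

lime daisy hop fir elm moss pear ash tulip yew rose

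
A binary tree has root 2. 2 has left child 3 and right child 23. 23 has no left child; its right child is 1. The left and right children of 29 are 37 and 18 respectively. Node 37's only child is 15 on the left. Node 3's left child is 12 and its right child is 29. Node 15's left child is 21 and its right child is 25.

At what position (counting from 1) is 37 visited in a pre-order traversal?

Pre-order visits the node, then its left subtree, then its right subtree.
Visit 2.
At 2: go left to 3.
  Visit 3.
  At 3: go left to 12.
    12 is a leaf — visit 12.
  At 3: go right to 29.
    Visit 29.
    At 29: go left to 37.
      Visit 37.
      At 37: go left to 15.
        Visit 15.
        At 15: go left to 21.
          21 is a leaf — visit 21.
        At 15: go right to 25.
          25 is a leaf — visit 25.
      At 37: no right child.
    At 29: go right to 18.
      18 is a leaf — visit 18.
At 2: go right to 23.
  Visit 23.
  At 23: no left child.
  At 23: go right to 1.
    1 is a leaf — visit 1.
Full pre-order sequence: 2, 3, 12, 29, 37, 15, 21, 25, 18, 23, 1.

5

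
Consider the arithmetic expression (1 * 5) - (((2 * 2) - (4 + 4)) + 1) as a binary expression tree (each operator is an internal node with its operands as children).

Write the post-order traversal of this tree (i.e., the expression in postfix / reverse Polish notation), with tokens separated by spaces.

1 5 * 2 2 * 4 4 + - 1 + -

Post-order on an expression tree gives postfix notation: for each operator, emit left operand, right operand, then the operator.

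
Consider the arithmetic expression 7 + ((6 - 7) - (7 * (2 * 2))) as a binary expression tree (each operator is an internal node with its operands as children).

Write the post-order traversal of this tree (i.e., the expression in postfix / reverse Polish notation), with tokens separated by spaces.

7 6 7 - 7 2 2 * * - +

Post-order on an expression tree gives postfix notation: for each operator, emit left operand, right operand, then the operator.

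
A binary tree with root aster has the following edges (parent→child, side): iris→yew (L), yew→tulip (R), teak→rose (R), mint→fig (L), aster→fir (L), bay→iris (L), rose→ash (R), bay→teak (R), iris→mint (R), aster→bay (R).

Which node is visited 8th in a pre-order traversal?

fig

Pre-order visits the node, then its left subtree, then its right subtree.
Visit aster.
At aster: go left to fir.
  fir is a leaf — visit fir.
At aster: go right to bay.
  Visit bay.
  At bay: go left to iris.
    Visit iris.
    At iris: go left to yew.
      Visit yew.
      At yew: no left child.
      At yew: go right to tulip.
        tulip is a leaf — visit tulip.
    At iris: go right to mint.
      Visit mint.
      At mint: go left to fig.
        fig is a leaf — visit fig.
      At mint: no right child.
  At bay: go right to teak.
    Visit teak.
    At teak: no left child.
    At teak: go right to rose.
      Visit rose.
      At rose: no left child.
      At rose: go right to ash.
        ash is a leaf — visit ash.
Full pre-order sequence: aster, fir, bay, iris, yew, tulip, mint, fig, teak, rose, ash.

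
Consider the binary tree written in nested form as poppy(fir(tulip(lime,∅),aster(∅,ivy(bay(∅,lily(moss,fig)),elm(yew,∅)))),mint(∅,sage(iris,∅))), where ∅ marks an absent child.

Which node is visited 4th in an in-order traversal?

In-order visits the left subtree, then the node, then the right subtree.
At poppy: go left to fir.
  At fir: go left to tulip.
    At tulip: go left to lime.
      lime is a leaf — visit lime.
    Visit tulip.
    At tulip: no right child.
  Visit fir.
  At fir: go right to aster.
    At aster: no left child.
    Visit aster.
    At aster: go right to ivy.
      At ivy: go left to bay.
        At bay: no left child.
        Visit bay.
        At bay: go right to lily.
          At lily: go left to moss.
            moss is a leaf — visit moss.
          Visit lily.
          At lily: go right to fig.
            fig is a leaf — visit fig.
      Visit ivy.
      At ivy: go right to elm.
        At elm: go left to yew.
          yew is a leaf — visit yew.
        Visit elm.
        At elm: no right child.
Visit poppy.
At poppy: go right to mint.
  At mint: no left child.
  Visit mint.
  At mint: go right to sage.
    At sage: go left to iris.
      iris is a leaf — visit iris.
    Visit sage.
    At sage: no right child.
Full in-order sequence: lime, tulip, fir, aster, bay, moss, lily, fig, ivy, yew, elm, poppy, mint, iris, sage.

aster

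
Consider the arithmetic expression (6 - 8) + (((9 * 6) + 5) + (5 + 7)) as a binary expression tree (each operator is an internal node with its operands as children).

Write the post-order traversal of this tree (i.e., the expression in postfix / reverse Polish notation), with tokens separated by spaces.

Post-order on an expression tree gives postfix notation: for each operator, emit left operand, right operand, then the operator.

6 8 - 9 6 * 5 + 5 7 + + +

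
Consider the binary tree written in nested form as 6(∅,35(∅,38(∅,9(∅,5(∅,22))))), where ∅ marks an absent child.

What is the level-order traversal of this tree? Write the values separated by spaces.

6 35 38 9 5 22

Level-order visits nodes level by level from the root, left to right within each level.
Level 0: 6
Level 1: 35
Level 2: 38
Level 3: 9
Level 4: 5
Level 5: 22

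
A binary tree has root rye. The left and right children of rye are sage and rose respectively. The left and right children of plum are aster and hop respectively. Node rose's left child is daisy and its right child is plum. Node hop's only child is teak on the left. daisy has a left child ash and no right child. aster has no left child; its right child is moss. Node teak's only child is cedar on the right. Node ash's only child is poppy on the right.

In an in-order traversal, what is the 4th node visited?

poppy

In-order visits the left subtree, then the node, then the right subtree.
At rye: go left to sage.
  sage is a leaf — visit sage.
Visit rye.
At rye: go right to rose.
  At rose: go left to daisy.
    At daisy: go left to ash.
      At ash: no left child.
      Visit ash.
      At ash: go right to poppy.
        poppy is a leaf — visit poppy.
    Visit daisy.
    At daisy: no right child.
  Visit rose.
  At rose: go right to plum.
    At plum: go left to aster.
      At aster: no left child.
      Visit aster.
      At aster: go right to moss.
        moss is a leaf — visit moss.
    Visit plum.
    At plum: go right to hop.
      At hop: go left to teak.
        At teak: no left child.
        Visit teak.
        At teak: go right to cedar.
          cedar is a leaf — visit cedar.
      Visit hop.
      At hop: no right child.
Full in-order sequence: sage, rye, ash, poppy, daisy, rose, aster, moss, plum, teak, cedar, hop.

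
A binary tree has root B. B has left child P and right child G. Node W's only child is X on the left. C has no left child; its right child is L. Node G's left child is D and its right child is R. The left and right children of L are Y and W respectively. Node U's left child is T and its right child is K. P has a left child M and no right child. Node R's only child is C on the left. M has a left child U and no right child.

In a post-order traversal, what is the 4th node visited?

Post-order visits the left subtree, then the right subtree, then the node.
At B: go left to P.
  At P: go left to M.
    At M: go left to U.
      At U: go left to T.
        T is a leaf — visit T.
      At U: go right to K.
        K is a leaf — visit K.
      Visit U.
    At M: no right child.
    Visit M.
  At P: no right child.
  Visit P.
At B: go right to G.
  At G: go left to D.
    D is a leaf — visit D.
  At G: go right to R.
    At R: go left to C.
      At C: no left child.
      At C: go right to L.
        At L: go left to Y.
          Y is a leaf — visit Y.
        At L: go right to W.
          At W: go left to X.
            X is a leaf — visit X.
          At W: no right child.
          Visit W.
        Visit L.
      Visit C.
    At R: no right child.
    Visit R.
  Visit G.
Visit B.
Full post-order sequence: T, K, U, M, P, D, Y, X, W, L, C, R, G, B.

M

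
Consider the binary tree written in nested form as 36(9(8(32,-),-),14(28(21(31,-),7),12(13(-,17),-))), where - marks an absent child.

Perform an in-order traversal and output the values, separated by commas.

In-order visits the left subtree, then the node, then the right subtree.
At 36: go left to 9.
  At 9: go left to 8.
    At 8: go left to 32.
      32 is a leaf — visit 32.
    Visit 8.
    At 8: no right child.
  Visit 9.
  At 9: no right child.
Visit 36.
At 36: go right to 14.
  At 14: go left to 28.
    At 28: go left to 21.
      At 21: go left to 31.
        31 is a leaf — visit 31.
      Visit 21.
      At 21: no right child.
    Visit 28.
    At 28: go right to 7.
      7 is a leaf — visit 7.
  Visit 14.
  At 14: go right to 12.
    At 12: go left to 13.
      At 13: no left child.
      Visit 13.
      At 13: go right to 17.
        17 is a leaf — visit 17.
    Visit 12.
    At 12: no right child.

32, 8, 9, 36, 31, 21, 28, 7, 14, 13, 17, 12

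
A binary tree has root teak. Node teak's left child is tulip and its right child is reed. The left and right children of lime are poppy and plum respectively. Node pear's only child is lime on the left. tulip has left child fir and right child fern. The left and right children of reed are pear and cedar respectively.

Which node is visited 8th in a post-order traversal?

Post-order visits the left subtree, then the right subtree, then the node.
At teak: go left to tulip.
  At tulip: go left to fir.
    fir is a leaf — visit fir.
  At tulip: go right to fern.
    fern is a leaf — visit fern.
  Visit tulip.
At teak: go right to reed.
  At reed: go left to pear.
    At pear: go left to lime.
      At lime: go left to poppy.
        poppy is a leaf — visit poppy.
      At lime: go right to plum.
        plum is a leaf — visit plum.
      Visit lime.
    At pear: no right child.
    Visit pear.
  At reed: go right to cedar.
    cedar is a leaf — visit cedar.
  Visit reed.
Visit teak.
Full post-order sequence: fir, fern, tulip, poppy, plum, lime, pear, cedar, reed, teak.

cedar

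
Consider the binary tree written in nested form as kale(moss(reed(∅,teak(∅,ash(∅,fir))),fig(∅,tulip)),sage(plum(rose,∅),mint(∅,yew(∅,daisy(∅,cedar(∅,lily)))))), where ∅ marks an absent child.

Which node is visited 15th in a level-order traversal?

cedar

Level-order visits nodes level by level from the root, left to right within each level.
Level 0: kale
Level 1: moss, sage
Level 2: reed, fig, plum, mint
Level 3: teak, tulip, rose, yew
Level 4: ash, daisy
Level 5: fir, cedar
Level 6: lily
Full level-order sequence: kale, moss, sage, reed, fig, plum, mint, teak, tulip, rose, yew, ash, daisy, fir, cedar, lily.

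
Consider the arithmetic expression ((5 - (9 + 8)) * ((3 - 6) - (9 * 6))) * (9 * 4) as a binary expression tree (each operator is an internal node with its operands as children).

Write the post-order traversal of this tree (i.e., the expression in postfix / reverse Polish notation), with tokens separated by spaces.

Post-order on an expression tree gives postfix notation: for each operator, emit left operand, right operand, then the operator.

5 9 8 + - 3 6 - 9 6 * - * 9 4 * *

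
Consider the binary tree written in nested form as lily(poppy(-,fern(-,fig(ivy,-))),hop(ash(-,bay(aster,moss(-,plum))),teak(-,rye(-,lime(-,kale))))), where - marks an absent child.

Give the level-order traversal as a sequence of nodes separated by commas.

lily, poppy, hop, fern, ash, teak, fig, bay, rye, ivy, aster, moss, lime, plum, kale

Level-order visits nodes level by level from the root, left to right within each level.
Level 0: lily
Level 1: poppy, hop
Level 2: fern, ash, teak
Level 3: fig, bay, rye
Level 4: ivy, aster, moss, lime
Level 5: plum, kale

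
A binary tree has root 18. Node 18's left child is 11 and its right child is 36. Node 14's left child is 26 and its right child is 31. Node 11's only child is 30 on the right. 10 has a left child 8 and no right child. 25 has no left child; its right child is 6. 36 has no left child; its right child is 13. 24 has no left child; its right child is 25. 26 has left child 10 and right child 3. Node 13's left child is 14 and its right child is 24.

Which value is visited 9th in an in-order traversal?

In-order visits the left subtree, then the node, then the right subtree.
At 18: go left to 11.
  At 11: no left child.
  Visit 11.
  At 11: go right to 30.
    30 is a leaf — visit 30.
Visit 18.
At 18: go right to 36.
  At 36: no left child.
  Visit 36.
  At 36: go right to 13.
    At 13: go left to 14.
      At 14: go left to 26.
        At 26: go left to 10.
          At 10: go left to 8.
            8 is a leaf — visit 8.
          Visit 10.
          At 10: no right child.
        Visit 26.
        At 26: go right to 3.
          3 is a leaf — visit 3.
      Visit 14.
      At 14: go right to 31.
        31 is a leaf — visit 31.
    Visit 13.
    At 13: go right to 24.
      At 24: no left child.
      Visit 24.
      At 24: go right to 25.
        At 25: no left child.
        Visit 25.
        At 25: go right to 6.
          6 is a leaf — visit 6.
Full in-order sequence: 11, 30, 18, 36, 8, 10, 26, 3, 14, 31, 13, 24, 25, 6.

14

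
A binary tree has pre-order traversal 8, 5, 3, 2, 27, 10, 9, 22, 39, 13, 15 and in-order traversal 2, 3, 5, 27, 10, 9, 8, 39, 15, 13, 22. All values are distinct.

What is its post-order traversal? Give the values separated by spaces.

2 3 9 10 27 5 15 13 39 22 8

The first element of pre-order is the root; it splits in-order into left and right subtrees.
Root 8: left subtree has 6 nodes {2, 3, 5, 27, 10, 9}, right has 4 {39, 15, 13, 22}.
  Root 5: left subtree has 2 nodes {2, 3}, right has 3 {27, 10, 9}.
    Root 3: left subtree has 1 node {2}, right has 0 { }.
    Root 27: left subtree has 0 nodes { }, right has 2 {10, 9}.
      Root 10: left subtree has 0 nodes { }, right has 1 {9}.
  Root 22: left subtree has 3 nodes {39, 15, 13}, right has 0 { }.
    Root 39: left subtree has 0 nodes { }, right has 2 {15, 13}.
      Root 13: left subtree has 1 node {15}, right has 0 { }.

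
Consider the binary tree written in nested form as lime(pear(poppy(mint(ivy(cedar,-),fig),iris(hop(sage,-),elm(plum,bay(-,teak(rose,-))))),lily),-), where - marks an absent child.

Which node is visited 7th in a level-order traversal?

ivy

Level-order visits nodes level by level from the root, left to right within each level.
Level 0: lime
Level 1: pear
Level 2: poppy, lily
Level 3: mint, iris
Level 4: ivy, fig, hop, elm
Level 5: cedar, sage, plum, bay
Level 6: teak
Level 7: rose
Full level-order sequence: lime, pear, poppy, lily, mint, iris, ivy, fig, hop, elm, cedar, sage, plum, bay, teak, rose.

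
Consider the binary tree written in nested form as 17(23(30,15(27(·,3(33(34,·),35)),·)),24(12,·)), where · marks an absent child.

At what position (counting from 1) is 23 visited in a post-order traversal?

Post-order visits the left subtree, then the right subtree, then the node.
At 17: go left to 23.
  At 23: go left to 30.
    30 is a leaf — visit 30.
  At 23: go right to 15.
    At 15: go left to 27.
      At 27: no left child.
      At 27: go right to 3.
        At 3: go left to 33.
          At 33: go left to 34.
            34 is a leaf — visit 34.
          At 33: no right child.
          Visit 33.
        At 3: go right to 35.
          35 is a leaf — visit 35.
        Visit 3.
      Visit 27.
    At 15: no right child.
    Visit 15.
  Visit 23.
At 17: go right to 24.
  At 24: go left to 12.
    12 is a leaf — visit 12.
  At 24: no right child.
  Visit 24.
Visit 17.
Full post-order sequence: 30, 34, 33, 35, 3, 27, 15, 23, 12, 24, 17.

8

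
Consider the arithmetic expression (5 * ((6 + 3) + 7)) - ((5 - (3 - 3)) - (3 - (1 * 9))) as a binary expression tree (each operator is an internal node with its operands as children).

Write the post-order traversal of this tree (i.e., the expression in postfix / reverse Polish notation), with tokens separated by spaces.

Post-order on an expression tree gives postfix notation: for each operator, emit left operand, right operand, then the operator.

5 6 3 + 7 + * 5 3 3 - - 3 1 9 * - - -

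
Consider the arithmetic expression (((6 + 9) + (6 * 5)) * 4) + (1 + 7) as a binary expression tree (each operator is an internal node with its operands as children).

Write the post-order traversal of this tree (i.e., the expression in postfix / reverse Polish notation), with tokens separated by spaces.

6 9 + 6 5 * + 4 * 1 7 + +

Post-order on an expression tree gives postfix notation: for each operator, emit left operand, right operand, then the operator.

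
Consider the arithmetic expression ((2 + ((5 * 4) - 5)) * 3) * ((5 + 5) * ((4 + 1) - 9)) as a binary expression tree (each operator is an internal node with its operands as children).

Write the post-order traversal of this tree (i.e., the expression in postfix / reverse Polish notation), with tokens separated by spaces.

2 5 4 * 5 - + 3 * 5 5 + 4 1 + 9 - * *

Post-order on an expression tree gives postfix notation: for each operator, emit left operand, right operand, then the operator.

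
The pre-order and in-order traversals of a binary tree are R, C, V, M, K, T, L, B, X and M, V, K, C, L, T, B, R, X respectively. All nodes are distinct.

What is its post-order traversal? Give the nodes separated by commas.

The first element of pre-order is the root; it splits in-order into left and right subtrees.
Root R: left subtree has 7 nodes {M, V, K, C, L, T, B}, right has 1 {X}.
  Root C: left subtree has 3 nodes {M, V, K}, right has 3 {L, T, B}.
    Root V: left subtree has 1 node {M}, right has 1 {K}.
    Root T: left subtree has 1 node {L}, right has 1 {B}.

M, K, V, L, B, T, C, X, R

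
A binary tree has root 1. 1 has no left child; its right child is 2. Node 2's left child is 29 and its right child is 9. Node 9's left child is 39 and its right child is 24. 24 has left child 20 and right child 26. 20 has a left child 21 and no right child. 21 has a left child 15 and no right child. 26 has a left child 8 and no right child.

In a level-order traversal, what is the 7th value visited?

20

Level-order visits nodes level by level from the root, left to right within each level.
Level 0: 1
Level 1: 2
Level 2: 29, 9
Level 3: 39, 24
Level 4: 20, 26
Level 5: 21, 8
Level 6: 15
Full level-order sequence: 1, 2, 29, 9, 39, 24, 20, 26, 21, 8, 15.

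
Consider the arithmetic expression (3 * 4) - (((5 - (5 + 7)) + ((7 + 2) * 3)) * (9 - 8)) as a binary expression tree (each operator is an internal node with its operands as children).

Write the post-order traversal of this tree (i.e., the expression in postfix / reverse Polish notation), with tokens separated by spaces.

3 4 * 5 5 7 + - 7 2 + 3 * + 9 8 - * -

Post-order on an expression tree gives postfix notation: for each operator, emit left operand, right operand, then the operator.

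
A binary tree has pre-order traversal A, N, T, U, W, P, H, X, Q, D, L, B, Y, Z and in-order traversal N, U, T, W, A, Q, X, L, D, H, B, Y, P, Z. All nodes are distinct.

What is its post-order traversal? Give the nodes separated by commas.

The first element of pre-order is the root; it splits in-order into left and right subtrees.
Root A: left subtree has 4 nodes {N, U, T, W}, right has 9 {Q, X, L, D, H, B, Y, P, Z}.
  Root N: left subtree has 0 nodes { }, right has 3 {U, T, W}.
    Root T: left subtree has 1 node {U}, right has 1 {W}.
  Root P: left subtree has 7 nodes {Q, X, L, D, H, B, Y}, right has 1 {Z}.
    Root H: left subtree has 4 nodes {Q, X, L, D}, right has 2 {B, Y}.
      Root X: left subtree has 1 node {Q}, right has 2 {L, D}.
        Root D: left subtree has 1 node {L}, right has 0 { }.
      Root B: left subtree has 0 nodes { }, right has 1 {Y}.

U, W, T, N, Q, L, D, X, Y, B, H, Z, P, A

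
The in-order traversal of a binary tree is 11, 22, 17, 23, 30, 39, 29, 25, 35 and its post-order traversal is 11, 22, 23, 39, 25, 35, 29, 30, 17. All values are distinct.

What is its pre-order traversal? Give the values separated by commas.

17, 22, 11, 30, 23, 29, 39, 35, 25

The last element of post-order is the root; it splits in-order into left and right subtrees.
Root 17: left subtree has 2 nodes {11, 22}, right has 6 {23, 30, 39, 29, 25, 35}.
  Root 22: left subtree has 1 node {11}, right has 0 { }.
  Root 30: left subtree has 1 node {23}, right has 4 {39, 29, 25, 35}.
    Root 29: left subtree has 1 node {39}, right has 2 {25, 35}.
      Root 35: left subtree has 1 node {25}, right has 0 { }.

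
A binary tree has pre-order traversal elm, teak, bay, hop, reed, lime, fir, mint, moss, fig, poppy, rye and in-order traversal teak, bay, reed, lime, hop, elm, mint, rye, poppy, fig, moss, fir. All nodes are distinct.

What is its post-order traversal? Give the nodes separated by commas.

lime, reed, hop, bay, teak, rye, poppy, fig, moss, mint, fir, elm

The first element of pre-order is the root; it splits in-order into left and right subtrees.
Root elm: left subtree has 5 nodes {teak, bay, reed, lime, hop}, right has 6 {mint, rye, poppy, fig, moss, fir}.
  Root teak: left subtree has 0 nodes { }, right has 4 {bay, reed, lime, hop}.
    Root bay: left subtree has 0 nodes { }, right has 3 {reed, lime, hop}.
      Root hop: left subtree has 2 nodes {reed, lime}, right has 0 { }.
        Root reed: left subtree has 0 nodes { }, right has 1 {lime}.
  Root fir: left subtree has 5 nodes {mint, rye, poppy, fig, moss}, right has 0 { }.
    Root mint: left subtree has 0 nodes { }, right has 4 {rye, poppy, fig, moss}.
      Root moss: left subtree has 3 nodes {rye, poppy, fig}, right has 0 { }.
        Root fig: left subtree has 2 nodes {rye, poppy}, right has 0 { }.
          Root poppy: left subtree has 1 node {rye}, right has 0 { }.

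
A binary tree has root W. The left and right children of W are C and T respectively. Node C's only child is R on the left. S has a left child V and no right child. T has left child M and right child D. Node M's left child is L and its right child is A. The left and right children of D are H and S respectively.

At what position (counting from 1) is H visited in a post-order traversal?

Post-order visits the left subtree, then the right subtree, then the node.
At W: go left to C.
  At C: go left to R.
    R is a leaf — visit R.
  At C: no right child.
  Visit C.
At W: go right to T.
  At T: go left to M.
    At M: go left to L.
      L is a leaf — visit L.
    At M: go right to A.
      A is a leaf — visit A.
    Visit M.
  At T: go right to D.
    At D: go left to H.
      H is a leaf — visit H.
    At D: go right to S.
      At S: go left to V.
        V is a leaf — visit V.
      At S: no right child.
      Visit S.
    Visit D.
  Visit T.
Visit W.
Full post-order sequence: R, C, L, A, M, H, V, S, D, T, W.

6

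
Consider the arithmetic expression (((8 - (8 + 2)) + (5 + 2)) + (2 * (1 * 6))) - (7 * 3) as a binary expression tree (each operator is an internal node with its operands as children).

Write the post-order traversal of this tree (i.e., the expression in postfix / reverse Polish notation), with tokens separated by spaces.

8 8 2 + - 5 2 + + 2 1 6 * * + 7 3 * -

Post-order on an expression tree gives postfix notation: for each operator, emit left operand, right operand, then the operator.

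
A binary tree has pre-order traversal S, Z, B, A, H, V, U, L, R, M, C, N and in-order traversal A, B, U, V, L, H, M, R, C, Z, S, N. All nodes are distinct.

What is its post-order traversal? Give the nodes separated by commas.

The first element of pre-order is the root; it splits in-order into left and right subtrees.
Root S: left subtree has 10 nodes {A, B, U, V, L, H, M, R, C, Z}, right has 1 {N}.
  Root Z: left subtree has 9 nodes {A, B, U, V, L, H, M, R, C}, right has 0 { }.
    Root B: left subtree has 1 node {A}, right has 7 {U, V, L, H, M, R, C}.
      Root H: left subtree has 3 nodes {U, V, L}, right has 3 {M, R, C}.
        Root V: left subtree has 1 node {U}, right has 1 {L}.
        Root R: left subtree has 1 node {M}, right has 1 {C}.

A, U, L, V, M, C, R, H, B, Z, N, S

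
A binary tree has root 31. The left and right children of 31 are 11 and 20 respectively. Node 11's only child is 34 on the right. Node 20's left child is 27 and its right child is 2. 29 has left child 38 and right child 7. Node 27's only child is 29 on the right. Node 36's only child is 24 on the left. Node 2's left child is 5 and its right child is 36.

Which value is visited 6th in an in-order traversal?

29

In-order visits the left subtree, then the node, then the right subtree.
At 31: go left to 11.
  At 11: no left child.
  Visit 11.
  At 11: go right to 34.
    34 is a leaf — visit 34.
Visit 31.
At 31: go right to 20.
  At 20: go left to 27.
    At 27: no left child.
    Visit 27.
    At 27: go right to 29.
      At 29: go left to 38.
        38 is a leaf — visit 38.
      Visit 29.
      At 29: go right to 7.
        7 is a leaf — visit 7.
  Visit 20.
  At 20: go right to 2.
    At 2: go left to 5.
      5 is a leaf — visit 5.
    Visit 2.
    At 2: go right to 36.
      At 36: go left to 24.
        24 is a leaf — visit 24.
      Visit 36.
      At 36: no right child.
Full in-order sequence: 11, 34, 31, 27, 38, 29, 7, 20, 5, 2, 24, 36.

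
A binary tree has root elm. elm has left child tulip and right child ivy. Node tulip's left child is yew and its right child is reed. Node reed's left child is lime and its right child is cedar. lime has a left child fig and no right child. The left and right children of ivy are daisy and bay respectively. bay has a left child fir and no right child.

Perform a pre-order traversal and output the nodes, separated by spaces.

Pre-order visits the node, then its left subtree, then its right subtree.
Visit elm.
At elm: go left to tulip.
  Visit tulip.
  At tulip: go left to yew.
    yew is a leaf — visit yew.
  At tulip: go right to reed.
    Visit reed.
    At reed: go left to lime.
      Visit lime.
      At lime: go left to fig.
        fig is a leaf — visit fig.
      At lime: no right child.
    At reed: go right to cedar.
      cedar is a leaf — visit cedar.
At elm: go right to ivy.
  Visit ivy.
  At ivy: go left to daisy.
    daisy is a leaf — visit daisy.
  At ivy: go right to bay.
    Visit bay.
    At bay: go left to fir.
      fir is a leaf — visit fir.
    At bay: no right child.

elm tulip yew reed lime fig cedar ivy daisy bay fir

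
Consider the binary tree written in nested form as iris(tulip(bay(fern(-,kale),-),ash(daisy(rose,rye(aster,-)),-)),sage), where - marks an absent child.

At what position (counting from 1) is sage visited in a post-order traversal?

10

Post-order visits the left subtree, then the right subtree, then the node.
At iris: go left to tulip.
  At tulip: go left to bay.
    At bay: go left to fern.
      At fern: no left child.
      At fern: go right to kale.
        kale is a leaf — visit kale.
      Visit fern.
    At bay: no right child.
    Visit bay.
  At tulip: go right to ash.
    At ash: go left to daisy.
      At daisy: go left to rose.
        rose is a leaf — visit rose.
      At daisy: go right to rye.
        At rye: go left to aster.
          aster is a leaf — visit aster.
        At rye: no right child.
        Visit rye.
      Visit daisy.
    At ash: no right child.
    Visit ash.
  Visit tulip.
At iris: go right to sage.
  sage is a leaf — visit sage.
Visit iris.
Full post-order sequence: kale, fern, bay, rose, aster, rye, daisy, ash, tulip, sage, iris.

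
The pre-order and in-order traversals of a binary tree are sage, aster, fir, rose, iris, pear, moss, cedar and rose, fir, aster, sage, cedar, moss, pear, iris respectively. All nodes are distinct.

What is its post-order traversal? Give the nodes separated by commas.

The first element of pre-order is the root; it splits in-order into left and right subtrees.
Root sage: left subtree has 3 nodes {rose, fir, aster}, right has 4 {cedar, moss, pear, iris}.
  Root aster: left subtree has 2 nodes {rose, fir}, right has 0 { }.
    Root fir: left subtree has 1 node {rose}, right has 0 { }.
  Root iris: left subtree has 3 nodes {cedar, moss, pear}, right has 0 { }.
    Root pear: left subtree has 2 nodes {cedar, moss}, right has 0 { }.
      Root moss: left subtree has 1 node {cedar}, right has 0 { }.

rose, fir, aster, cedar, moss, pear, iris, sage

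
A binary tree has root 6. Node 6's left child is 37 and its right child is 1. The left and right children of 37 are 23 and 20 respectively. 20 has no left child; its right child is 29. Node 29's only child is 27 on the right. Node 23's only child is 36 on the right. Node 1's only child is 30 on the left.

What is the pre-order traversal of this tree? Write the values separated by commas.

6, 37, 23, 36, 20, 29, 27, 1, 30

Pre-order visits the node, then its left subtree, then its right subtree.
Visit 6.
At 6: go left to 37.
  Visit 37.
  At 37: go left to 23.
    Visit 23.
    At 23: no left child.
    At 23: go right to 36.
      36 is a leaf — visit 36.
  At 37: go right to 20.
    Visit 20.
    At 20: no left child.
    At 20: go right to 29.
      Visit 29.
      At 29: no left child.
      At 29: go right to 27.
        27 is a leaf — visit 27.
At 6: go right to 1.
  Visit 1.
  At 1: go left to 30.
    30 is a leaf — visit 30.
  At 1: no right child.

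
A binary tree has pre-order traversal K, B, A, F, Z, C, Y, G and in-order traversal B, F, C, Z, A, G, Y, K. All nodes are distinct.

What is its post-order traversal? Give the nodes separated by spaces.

C Z F G Y A B K

The first element of pre-order is the root; it splits in-order into left and right subtrees.
Root K: left subtree has 7 nodes {B, F, C, Z, A, G, Y}, right has 0 { }.
  Root B: left subtree has 0 nodes { }, right has 6 {F, C, Z, A, G, Y}.
    Root A: left subtree has 3 nodes {F, C, Z}, right has 2 {G, Y}.
      Root F: left subtree has 0 nodes { }, right has 2 {C, Z}.
        Root Z: left subtree has 1 node {C}, right has 0 { }.
      Root Y: left subtree has 1 node {G}, right has 0 { }.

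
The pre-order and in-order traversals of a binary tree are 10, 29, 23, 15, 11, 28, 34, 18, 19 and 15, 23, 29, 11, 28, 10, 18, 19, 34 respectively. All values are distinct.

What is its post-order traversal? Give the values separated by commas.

The first element of pre-order is the root; it splits in-order into left and right subtrees.
Root 10: left subtree has 5 nodes {15, 23, 29, 11, 28}, right has 3 {18, 19, 34}.
  Root 29: left subtree has 2 nodes {15, 23}, right has 2 {11, 28}.
    Root 23: left subtree has 1 node {15}, right has 0 { }.
    Root 11: left subtree has 0 nodes { }, right has 1 {28}.
  Root 34: left subtree has 2 nodes {18, 19}, right has 0 { }.
    Root 18: left subtree has 0 nodes { }, right has 1 {19}.

15, 23, 28, 11, 29, 19, 18, 34, 10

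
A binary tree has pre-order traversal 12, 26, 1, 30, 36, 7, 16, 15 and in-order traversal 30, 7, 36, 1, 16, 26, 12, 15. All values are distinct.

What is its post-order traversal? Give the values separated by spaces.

The first element of pre-order is the root; it splits in-order into left and right subtrees.
Root 12: left subtree has 6 nodes {30, 7, 36, 1, 16, 26}, right has 1 {15}.
  Root 26: left subtree has 5 nodes {30, 7, 36, 1, 16}, right has 0 { }.
    Root 1: left subtree has 3 nodes {30, 7, 36}, right has 1 {16}.
      Root 30: left subtree has 0 nodes { }, right has 2 {7, 36}.
        Root 36: left subtree has 1 node {7}, right has 0 { }.

7 36 30 16 1 26 15 12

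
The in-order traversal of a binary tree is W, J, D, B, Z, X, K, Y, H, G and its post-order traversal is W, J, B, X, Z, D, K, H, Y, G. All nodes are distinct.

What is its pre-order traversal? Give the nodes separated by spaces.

The last element of post-order is the root; it splits in-order into left and right subtrees.
Root G: left subtree has 9 nodes {W, J, D, B, Z, X, K, Y, H}, right has 0 { }.
  Root Y: left subtree has 7 nodes {W, J, D, B, Z, X, K}, right has 1 {H}.
    Root K: left subtree has 6 nodes {W, J, D, B, Z, X}, right has 0 { }.
      Root D: left subtree has 2 nodes {W, J}, right has 3 {B, Z, X}.
        Root J: left subtree has 1 node {W}, right has 0 { }.
        Root Z: left subtree has 1 node {B}, right has 1 {X}.

G Y K D J W Z B X H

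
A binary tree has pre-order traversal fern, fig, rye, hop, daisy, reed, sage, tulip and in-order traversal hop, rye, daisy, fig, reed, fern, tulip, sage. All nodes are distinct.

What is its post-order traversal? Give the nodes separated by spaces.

hop daisy rye reed fig tulip sage fern

The first element of pre-order is the root; it splits in-order into left and right subtrees.
Root fern: left subtree has 5 nodes {hop, rye, daisy, fig, reed}, right has 2 {tulip, sage}.
  Root fig: left subtree has 3 nodes {hop, rye, daisy}, right has 1 {reed}.
    Root rye: left subtree has 1 node {hop}, right has 1 {daisy}.
  Root sage: left subtree has 1 node {tulip}, right has 0 { }.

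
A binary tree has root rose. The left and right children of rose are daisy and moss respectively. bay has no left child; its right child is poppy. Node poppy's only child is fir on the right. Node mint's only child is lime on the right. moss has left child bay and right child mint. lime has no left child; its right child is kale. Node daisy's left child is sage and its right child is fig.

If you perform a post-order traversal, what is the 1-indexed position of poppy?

Post-order visits the left subtree, then the right subtree, then the node.
At rose: go left to daisy.
  At daisy: go left to sage.
    sage is a leaf — visit sage.
  At daisy: go right to fig.
    fig is a leaf — visit fig.
  Visit daisy.
At rose: go right to moss.
  At moss: go left to bay.
    At bay: no left child.
    At bay: go right to poppy.
      At poppy: no left child.
      At poppy: go right to fir.
        fir is a leaf — visit fir.
      Visit poppy.
    Visit bay.
  At moss: go right to mint.
    At mint: no left child.
    At mint: go right to lime.
      At lime: no left child.
      At lime: go right to kale.
        kale is a leaf — visit kale.
      Visit lime.
    Visit mint.
  Visit moss.
Visit rose.
Full post-order sequence: sage, fig, daisy, fir, poppy, bay, kale, lime, mint, moss, rose.

5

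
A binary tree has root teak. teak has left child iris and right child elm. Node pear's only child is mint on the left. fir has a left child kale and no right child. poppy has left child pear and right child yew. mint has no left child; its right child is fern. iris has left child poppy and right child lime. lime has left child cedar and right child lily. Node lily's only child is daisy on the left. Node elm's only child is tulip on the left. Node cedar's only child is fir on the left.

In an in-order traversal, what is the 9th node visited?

cedar

In-order visits the left subtree, then the node, then the right subtree.
At teak: go left to iris.
  At iris: go left to poppy.
    At poppy: go left to pear.
      At pear: go left to mint.
        At mint: no left child.
        Visit mint.
        At mint: go right to fern.
          fern is a leaf — visit fern.
      Visit pear.
      At pear: no right child.
    Visit poppy.
    At poppy: go right to yew.
      yew is a leaf — visit yew.
  Visit iris.
  At iris: go right to lime.
    At lime: go left to cedar.
      At cedar: go left to fir.
        At fir: go left to kale.
          kale is a leaf — visit kale.
        Visit fir.
        At fir: no right child.
      Visit cedar.
      At cedar: no right child.
    Visit lime.
    At lime: go right to lily.
      At lily: go left to daisy.
        daisy is a leaf — visit daisy.
      Visit lily.
      At lily: no right child.
Visit teak.
At teak: go right to elm.
  At elm: go left to tulip.
    tulip is a leaf — visit tulip.
  Visit elm.
  At elm: no right child.
Full in-order sequence: mint, fern, pear, poppy, yew, iris, kale, fir, cedar, lime, daisy, lily, teak, tulip, elm.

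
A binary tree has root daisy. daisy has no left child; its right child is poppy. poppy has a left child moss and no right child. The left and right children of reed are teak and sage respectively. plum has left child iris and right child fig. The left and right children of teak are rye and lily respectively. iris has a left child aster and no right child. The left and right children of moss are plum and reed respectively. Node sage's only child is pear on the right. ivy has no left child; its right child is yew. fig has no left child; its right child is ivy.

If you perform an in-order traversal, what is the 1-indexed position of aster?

2

In-order visits the left subtree, then the node, then the right subtree.
At daisy: no left child.
Visit daisy.
At daisy: go right to poppy.
  At poppy: go left to moss.
    At moss: go left to plum.
      At plum: go left to iris.
        At iris: go left to aster.
          aster is a leaf — visit aster.
        Visit iris.
        At iris: no right child.
      Visit plum.
      At plum: go right to fig.
        At fig: no left child.
        Visit fig.
        At fig: go right to ivy.
          At ivy: no left child.
          Visit ivy.
          At ivy: go right to yew.
            yew is a leaf — visit yew.
    Visit moss.
    At moss: go right to reed.
      At reed: go left to teak.
        At teak: go left to rye.
          rye is a leaf — visit rye.
        Visit teak.
        At teak: go right to lily.
          lily is a leaf — visit lily.
      Visit reed.
      At reed: go right to sage.
        At sage: no left child.
        Visit sage.
        At sage: go right to pear.
          pear is a leaf — visit pear.
  Visit poppy.
  At poppy: no right child.
Full in-order sequence: daisy, aster, iris, plum, fig, ivy, yew, moss, rye, teak, lily, reed, sage, pear, poppy.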